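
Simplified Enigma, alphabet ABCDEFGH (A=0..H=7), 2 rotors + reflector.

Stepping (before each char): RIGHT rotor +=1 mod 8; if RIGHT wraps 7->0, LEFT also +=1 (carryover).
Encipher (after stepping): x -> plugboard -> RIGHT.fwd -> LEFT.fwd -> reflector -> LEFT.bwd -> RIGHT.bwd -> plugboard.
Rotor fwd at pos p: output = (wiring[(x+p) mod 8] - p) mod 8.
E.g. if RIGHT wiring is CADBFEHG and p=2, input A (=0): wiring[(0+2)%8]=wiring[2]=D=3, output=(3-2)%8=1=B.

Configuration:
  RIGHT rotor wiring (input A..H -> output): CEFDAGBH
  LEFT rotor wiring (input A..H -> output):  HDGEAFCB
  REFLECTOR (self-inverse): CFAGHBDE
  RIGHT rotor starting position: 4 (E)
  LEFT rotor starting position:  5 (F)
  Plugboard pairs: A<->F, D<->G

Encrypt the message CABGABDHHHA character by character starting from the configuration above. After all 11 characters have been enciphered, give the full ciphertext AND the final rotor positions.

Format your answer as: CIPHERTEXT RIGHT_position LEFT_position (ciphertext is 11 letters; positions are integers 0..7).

Char 1 ('C'): step: R->5, L=5; C->plug->C->R->C->L->E->refl->H->L'->G->R'->G->plug->D
Char 2 ('A'): step: R->6, L=5; A->plug->F->R->F->L->B->refl->F->L'->B->R'->B->plug->B
Char 3 ('B'): step: R->7, L=5; B->plug->B->R->D->L->C->refl->A->L'->A->R'->A->plug->F
Char 4 ('G'): step: R->0, L->6 (L advanced); G->plug->D->R->D->L->F->refl->B->L'->C->R'->A->plug->F
Char 5 ('A'): step: R->1, L=6; A->plug->F->R->A->L->E->refl->H->L'->H->R'->D->plug->G
Char 6 ('B'): step: R->2, L=6; B->plug->B->R->B->L->D->refl->G->L'->F->R'->F->plug->A
Char 7 ('D'): step: R->3, L=6; D->plug->G->R->B->L->D->refl->G->L'->F->R'->B->plug->B
Char 8 ('H'): step: R->4, L=6; H->plug->H->R->H->L->H->refl->E->L'->A->R'->F->plug->A
Char 9 ('H'): step: R->5, L=6; H->plug->H->R->D->L->F->refl->B->L'->C->R'->C->plug->C
Char 10 ('H'): step: R->6, L=6; H->plug->H->R->A->L->E->refl->H->L'->H->R'->E->plug->E
Char 11 ('A'): step: R->7, L=6; A->plug->F->R->B->L->D->refl->G->L'->F->R'->C->plug->C
Final: ciphertext=DBFFGABACEC, RIGHT=7, LEFT=6

Answer: DBFFGABACEC 7 6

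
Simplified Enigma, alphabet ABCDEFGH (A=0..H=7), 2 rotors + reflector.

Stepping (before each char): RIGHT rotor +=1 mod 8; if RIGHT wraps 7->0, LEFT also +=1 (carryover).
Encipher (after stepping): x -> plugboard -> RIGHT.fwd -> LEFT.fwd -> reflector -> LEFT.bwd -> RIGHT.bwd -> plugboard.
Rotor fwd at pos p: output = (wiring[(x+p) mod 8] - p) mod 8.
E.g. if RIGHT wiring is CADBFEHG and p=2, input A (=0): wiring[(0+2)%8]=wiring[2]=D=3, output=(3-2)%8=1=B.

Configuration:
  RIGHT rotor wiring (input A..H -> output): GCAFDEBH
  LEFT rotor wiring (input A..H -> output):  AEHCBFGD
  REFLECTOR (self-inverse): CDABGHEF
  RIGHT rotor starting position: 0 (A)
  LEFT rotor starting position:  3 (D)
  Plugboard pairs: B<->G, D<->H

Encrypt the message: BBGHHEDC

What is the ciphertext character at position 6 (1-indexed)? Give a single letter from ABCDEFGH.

Char 1 ('B'): step: R->1, L=3; B->plug->G->R->G->L->B->refl->D->L'->D->R'->E->plug->E
Char 2 ('B'): step: R->2, L=3; B->plug->G->R->E->L->A->refl->C->L'->C->R'->D->plug->H
Char 3 ('G'): step: R->3, L=3; G->plug->B->R->A->L->H->refl->F->L'->F->R'->H->plug->D
Char 4 ('H'): step: R->4, L=3; H->plug->D->R->D->L->D->refl->B->L'->G->R'->F->plug->F
Char 5 ('H'): step: R->5, L=3; H->plug->D->R->B->L->G->refl->E->L'->H->R'->A->plug->A
Char 6 ('E'): step: R->6, L=3; E->plug->E->R->C->L->C->refl->A->L'->E->R'->D->plug->H

H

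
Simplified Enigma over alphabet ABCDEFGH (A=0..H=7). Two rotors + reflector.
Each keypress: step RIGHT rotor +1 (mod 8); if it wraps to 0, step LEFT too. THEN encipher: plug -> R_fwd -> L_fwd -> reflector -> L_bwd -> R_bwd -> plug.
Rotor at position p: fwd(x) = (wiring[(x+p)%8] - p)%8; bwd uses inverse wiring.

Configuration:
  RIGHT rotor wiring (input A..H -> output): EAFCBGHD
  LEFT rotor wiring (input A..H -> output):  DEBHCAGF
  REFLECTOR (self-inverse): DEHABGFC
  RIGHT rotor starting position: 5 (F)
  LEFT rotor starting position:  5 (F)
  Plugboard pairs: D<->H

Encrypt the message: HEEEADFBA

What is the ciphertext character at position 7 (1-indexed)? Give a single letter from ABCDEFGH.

Char 1 ('H'): step: R->6, L=5; H->plug->D->R->C->L->A->refl->D->L'->A->R'->H->plug->D
Char 2 ('E'): step: R->7, L=5; E->plug->E->R->D->L->G->refl->F->L'->H->R'->G->plug->G
Char 3 ('E'): step: R->0, L->6 (L advanced); E->plug->E->R->B->L->H->refl->C->L'->H->R'->G->plug->G
Char 4 ('E'): step: R->1, L=6; E->plug->E->R->F->L->B->refl->E->L'->G->R'->F->plug->F
Char 5 ('A'): step: R->2, L=6; A->plug->A->R->D->L->G->refl->F->L'->C->R'->G->plug->G
Char 6 ('D'): step: R->3, L=6; D->plug->H->R->C->L->F->refl->G->L'->D->R'->C->plug->C
Char 7 ('F'): step: R->4, L=6; F->plug->F->R->E->L->D->refl->A->L'->A->R'->E->plug->E

E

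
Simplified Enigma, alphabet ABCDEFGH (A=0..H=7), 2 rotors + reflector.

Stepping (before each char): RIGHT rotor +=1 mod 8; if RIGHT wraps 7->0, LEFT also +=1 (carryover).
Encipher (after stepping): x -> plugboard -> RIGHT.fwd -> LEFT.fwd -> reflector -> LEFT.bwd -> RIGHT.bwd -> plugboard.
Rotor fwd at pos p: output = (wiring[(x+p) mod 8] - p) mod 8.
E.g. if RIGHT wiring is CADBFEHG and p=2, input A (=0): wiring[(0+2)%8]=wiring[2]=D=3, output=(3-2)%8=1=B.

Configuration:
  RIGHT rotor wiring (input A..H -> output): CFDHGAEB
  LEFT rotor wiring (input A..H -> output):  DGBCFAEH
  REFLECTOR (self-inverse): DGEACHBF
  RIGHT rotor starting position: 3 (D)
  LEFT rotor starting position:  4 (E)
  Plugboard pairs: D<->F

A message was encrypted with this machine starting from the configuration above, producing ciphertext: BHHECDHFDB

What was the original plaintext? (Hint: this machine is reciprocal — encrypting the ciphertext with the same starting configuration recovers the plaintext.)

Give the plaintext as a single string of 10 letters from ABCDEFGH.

Char 1 ('B'): step: R->4, L=4; B->plug->B->R->E->L->H->refl->F->L'->G->R'->E->plug->E
Char 2 ('H'): step: R->5, L=4; H->plug->H->R->B->L->E->refl->C->L'->F->R'->D->plug->F
Char 3 ('H'): step: R->6, L=4; H->plug->H->R->C->L->A->refl->D->L'->D->R'->B->plug->B
Char 4 ('E'): step: R->7, L=4; E->plug->E->R->A->L->B->refl->G->L'->H->R'->F->plug->D
Char 5 ('C'): step: R->0, L->5 (L advanced); C->plug->C->R->D->L->G->refl->B->L'->E->R'->G->plug->G
Char 6 ('D'): step: R->1, L=5; D->plug->F->R->D->L->G->refl->B->L'->E->R'->A->plug->A
Char 7 ('H'): step: R->2, L=5; H->plug->H->R->D->L->G->refl->B->L'->E->R'->C->plug->C
Char 8 ('F'): step: R->3, L=5; F->plug->D->R->B->L->H->refl->F->L'->G->R'->E->plug->E
Char 9 ('D'): step: R->4, L=5; D->plug->F->R->B->L->H->refl->F->L'->G->R'->E->plug->E
Char 10 ('B'): step: R->5, L=5; B->plug->B->R->H->L->A->refl->D->L'->A->R'->E->plug->E

Answer: EFBDGACEEE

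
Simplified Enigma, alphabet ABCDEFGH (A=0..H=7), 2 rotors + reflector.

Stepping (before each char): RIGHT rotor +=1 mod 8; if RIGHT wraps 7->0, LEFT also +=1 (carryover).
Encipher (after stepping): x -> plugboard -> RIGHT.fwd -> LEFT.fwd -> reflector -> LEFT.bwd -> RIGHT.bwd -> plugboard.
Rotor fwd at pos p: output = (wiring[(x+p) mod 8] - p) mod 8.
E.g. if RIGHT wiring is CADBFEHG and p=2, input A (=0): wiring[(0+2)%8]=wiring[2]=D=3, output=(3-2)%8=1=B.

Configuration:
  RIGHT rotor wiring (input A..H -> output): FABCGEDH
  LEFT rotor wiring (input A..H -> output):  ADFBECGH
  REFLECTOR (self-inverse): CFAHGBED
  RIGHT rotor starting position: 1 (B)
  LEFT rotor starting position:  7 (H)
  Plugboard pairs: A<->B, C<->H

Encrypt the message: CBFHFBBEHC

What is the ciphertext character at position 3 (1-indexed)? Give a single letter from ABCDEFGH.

Char 1 ('C'): step: R->2, L=7; C->plug->H->R->G->L->D->refl->H->L'->H->R'->A->plug->B
Char 2 ('B'): step: R->3, L=7; B->plug->A->R->H->L->H->refl->D->L'->G->R'->H->plug->C
Char 3 ('F'): step: R->4, L=7; F->plug->F->R->E->L->C->refl->A->L'->A->R'->B->plug->A

A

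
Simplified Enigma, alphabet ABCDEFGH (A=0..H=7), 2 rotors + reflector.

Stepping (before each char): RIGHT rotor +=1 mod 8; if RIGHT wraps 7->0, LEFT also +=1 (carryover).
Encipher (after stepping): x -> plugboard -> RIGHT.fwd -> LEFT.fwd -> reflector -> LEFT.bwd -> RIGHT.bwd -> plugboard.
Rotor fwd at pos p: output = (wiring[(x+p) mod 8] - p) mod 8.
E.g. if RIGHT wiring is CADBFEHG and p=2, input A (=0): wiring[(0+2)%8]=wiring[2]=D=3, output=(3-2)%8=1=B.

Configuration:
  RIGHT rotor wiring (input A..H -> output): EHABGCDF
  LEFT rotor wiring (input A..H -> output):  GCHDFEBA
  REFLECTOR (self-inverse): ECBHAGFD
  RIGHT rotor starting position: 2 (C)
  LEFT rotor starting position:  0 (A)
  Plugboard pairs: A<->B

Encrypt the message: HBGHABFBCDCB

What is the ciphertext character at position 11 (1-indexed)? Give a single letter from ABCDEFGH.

Char 1 ('H'): step: R->3, L=0; H->plug->H->R->F->L->E->refl->A->L'->H->R'->C->plug->C
Char 2 ('B'): step: R->4, L=0; B->plug->A->R->C->L->H->refl->D->L'->D->R'->F->plug->F
Char 3 ('G'): step: R->5, L=0; G->plug->G->R->E->L->F->refl->G->L'->A->R'->C->plug->C
Char 4 ('H'): step: R->6, L=0; H->plug->H->R->E->L->F->refl->G->L'->A->R'->G->plug->G
Char 5 ('A'): step: R->7, L=0; A->plug->B->R->F->L->E->refl->A->L'->H->R'->F->plug->F
Char 6 ('B'): step: R->0, L->1 (L advanced); B->plug->A->R->E->L->D->refl->H->L'->G->R'->E->plug->E
Char 7 ('F'): step: R->1, L=1; F->plug->F->R->C->L->C->refl->B->L'->A->R'->C->plug->C
Char 8 ('B'): step: R->2, L=1; B->plug->A->R->G->L->H->refl->D->L'->E->R'->C->plug->C
Char 9 ('C'): step: R->3, L=1; C->plug->C->R->H->L->F->refl->G->L'->B->R'->F->plug->F
Char 10 ('D'): step: R->4, L=1; D->plug->D->R->B->L->G->refl->F->L'->H->R'->C->plug->C
Char 11 ('C'): step: R->5, L=1; C->plug->C->R->A->L->B->refl->C->L'->C->R'->E->plug->E

E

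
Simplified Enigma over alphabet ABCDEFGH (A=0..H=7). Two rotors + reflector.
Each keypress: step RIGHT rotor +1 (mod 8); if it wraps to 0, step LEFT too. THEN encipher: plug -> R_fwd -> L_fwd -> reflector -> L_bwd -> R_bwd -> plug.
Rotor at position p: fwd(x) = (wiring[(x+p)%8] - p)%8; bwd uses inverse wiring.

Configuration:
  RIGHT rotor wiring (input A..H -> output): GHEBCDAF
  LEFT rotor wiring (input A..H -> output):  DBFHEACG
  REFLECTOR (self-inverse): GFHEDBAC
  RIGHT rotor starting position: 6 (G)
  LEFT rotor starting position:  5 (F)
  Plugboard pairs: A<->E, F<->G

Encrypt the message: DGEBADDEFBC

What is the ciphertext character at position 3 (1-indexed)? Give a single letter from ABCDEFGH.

Char 1 ('D'): step: R->7, L=5; D->plug->D->R->F->L->A->refl->G->L'->D->R'->F->plug->G
Char 2 ('G'): step: R->0, L->6 (L advanced); G->plug->F->R->D->L->D->refl->E->L'->A->R'->G->plug->F
Char 3 ('E'): step: R->1, L=6; E->plug->A->R->G->L->G->refl->A->L'->B->R'->D->plug->D

D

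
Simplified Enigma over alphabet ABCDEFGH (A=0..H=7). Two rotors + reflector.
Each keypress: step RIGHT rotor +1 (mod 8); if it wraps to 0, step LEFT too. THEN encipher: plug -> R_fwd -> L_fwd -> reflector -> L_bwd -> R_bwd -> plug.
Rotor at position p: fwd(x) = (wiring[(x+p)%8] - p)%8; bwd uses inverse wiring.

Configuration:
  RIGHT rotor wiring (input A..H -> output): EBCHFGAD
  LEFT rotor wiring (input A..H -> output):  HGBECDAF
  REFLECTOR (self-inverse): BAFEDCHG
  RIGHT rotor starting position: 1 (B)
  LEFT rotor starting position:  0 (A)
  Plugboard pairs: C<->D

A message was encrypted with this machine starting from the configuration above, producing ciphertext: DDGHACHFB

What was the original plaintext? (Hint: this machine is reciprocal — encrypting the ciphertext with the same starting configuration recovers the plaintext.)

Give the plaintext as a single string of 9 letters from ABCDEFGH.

Answer: BCBADBBEH

Derivation:
Char 1 ('D'): step: R->2, L=0; D->plug->C->R->D->L->E->refl->D->L'->F->R'->B->plug->B
Char 2 ('D'): step: R->3, L=0; D->plug->C->R->D->L->E->refl->D->L'->F->R'->D->plug->C
Char 3 ('G'): step: R->4, L=0; G->plug->G->R->G->L->A->refl->B->L'->C->R'->B->plug->B
Char 4 ('H'): step: R->5, L=0; H->plug->H->R->A->L->H->refl->G->L'->B->R'->A->plug->A
Char 5 ('A'): step: R->6, L=0; A->plug->A->R->C->L->B->refl->A->L'->G->R'->C->plug->D
Char 6 ('C'): step: R->7, L=0; C->plug->D->R->D->L->E->refl->D->L'->F->R'->B->plug->B
Char 7 ('H'): step: R->0, L->1 (L advanced); H->plug->H->R->D->L->B->refl->A->L'->B->R'->B->plug->B
Char 8 ('F'): step: R->1, L=1; F->plug->F->R->H->L->G->refl->H->L'->F->R'->E->plug->E
Char 9 ('B'): step: R->2, L=1; B->plug->B->R->F->L->H->refl->G->L'->H->R'->H->plug->H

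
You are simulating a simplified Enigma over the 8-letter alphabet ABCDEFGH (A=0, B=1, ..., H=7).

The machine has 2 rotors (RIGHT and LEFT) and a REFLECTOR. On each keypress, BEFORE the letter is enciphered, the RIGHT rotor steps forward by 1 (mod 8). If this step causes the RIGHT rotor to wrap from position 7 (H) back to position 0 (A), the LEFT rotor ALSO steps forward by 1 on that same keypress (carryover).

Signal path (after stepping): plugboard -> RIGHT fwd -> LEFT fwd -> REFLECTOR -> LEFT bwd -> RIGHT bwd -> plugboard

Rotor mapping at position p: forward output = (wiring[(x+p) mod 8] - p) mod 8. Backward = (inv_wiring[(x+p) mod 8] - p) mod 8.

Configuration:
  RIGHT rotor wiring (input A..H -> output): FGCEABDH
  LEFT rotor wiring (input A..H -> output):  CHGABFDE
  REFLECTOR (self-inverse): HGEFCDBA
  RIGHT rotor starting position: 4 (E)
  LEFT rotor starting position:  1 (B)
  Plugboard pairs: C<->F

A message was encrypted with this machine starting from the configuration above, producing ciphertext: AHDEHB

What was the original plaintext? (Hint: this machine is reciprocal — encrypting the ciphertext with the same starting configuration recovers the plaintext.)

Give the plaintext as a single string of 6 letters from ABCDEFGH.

Char 1 ('A'): step: R->5, L=1; A->plug->A->R->E->L->E->refl->C->L'->F->R'->F->plug->C
Char 2 ('H'): step: R->6, L=1; H->plug->H->R->D->L->A->refl->H->L'->C->R'->G->plug->G
Char 3 ('D'): step: R->7, L=1; D->plug->D->R->D->L->A->refl->H->L'->C->R'->G->plug->G
Char 4 ('E'): step: R->0, L->2 (L advanced); E->plug->E->R->A->L->E->refl->C->L'->F->R'->A->plug->A
Char 5 ('H'): step: R->1, L=2; H->plug->H->R->E->L->B->refl->G->L'->B->R'->B->plug->B
Char 6 ('B'): step: R->2, L=2; B->plug->B->R->C->L->H->refl->A->L'->G->R'->C->plug->F

Answer: CGGABF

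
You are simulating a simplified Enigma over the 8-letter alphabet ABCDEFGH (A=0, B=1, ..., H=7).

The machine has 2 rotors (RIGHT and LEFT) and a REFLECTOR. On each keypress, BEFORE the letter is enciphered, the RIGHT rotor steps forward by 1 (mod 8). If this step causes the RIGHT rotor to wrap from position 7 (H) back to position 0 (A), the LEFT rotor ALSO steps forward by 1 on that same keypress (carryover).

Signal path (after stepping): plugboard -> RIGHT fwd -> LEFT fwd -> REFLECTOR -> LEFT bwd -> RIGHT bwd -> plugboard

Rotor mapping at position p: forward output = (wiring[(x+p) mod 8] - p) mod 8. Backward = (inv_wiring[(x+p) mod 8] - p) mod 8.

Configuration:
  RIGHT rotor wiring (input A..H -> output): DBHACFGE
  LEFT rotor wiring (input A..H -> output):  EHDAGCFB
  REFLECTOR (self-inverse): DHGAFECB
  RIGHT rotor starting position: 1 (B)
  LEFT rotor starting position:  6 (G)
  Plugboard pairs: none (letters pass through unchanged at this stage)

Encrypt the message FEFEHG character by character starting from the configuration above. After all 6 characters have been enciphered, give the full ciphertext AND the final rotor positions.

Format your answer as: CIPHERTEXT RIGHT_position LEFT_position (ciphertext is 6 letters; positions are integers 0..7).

Answer: AGCCGE 7 6

Derivation:
Char 1 ('F'): step: R->2, L=6; F->plug->F->R->C->L->G->refl->C->L'->F->R'->A->plug->A
Char 2 ('E'): step: R->3, L=6; E->plug->E->R->B->L->D->refl->A->L'->G->R'->G->plug->G
Char 3 ('F'): step: R->4, L=6; F->plug->F->R->F->L->C->refl->G->L'->C->R'->C->plug->C
Char 4 ('E'): step: R->5, L=6; E->plug->E->R->E->L->F->refl->E->L'->H->R'->C->plug->C
Char 5 ('H'): step: R->6, L=6; H->plug->H->R->H->L->E->refl->F->L'->E->R'->G->plug->G
Char 6 ('G'): step: R->7, L=6; G->plug->G->R->G->L->A->refl->D->L'->B->R'->E->plug->E
Final: ciphertext=AGCCGE, RIGHT=7, LEFT=6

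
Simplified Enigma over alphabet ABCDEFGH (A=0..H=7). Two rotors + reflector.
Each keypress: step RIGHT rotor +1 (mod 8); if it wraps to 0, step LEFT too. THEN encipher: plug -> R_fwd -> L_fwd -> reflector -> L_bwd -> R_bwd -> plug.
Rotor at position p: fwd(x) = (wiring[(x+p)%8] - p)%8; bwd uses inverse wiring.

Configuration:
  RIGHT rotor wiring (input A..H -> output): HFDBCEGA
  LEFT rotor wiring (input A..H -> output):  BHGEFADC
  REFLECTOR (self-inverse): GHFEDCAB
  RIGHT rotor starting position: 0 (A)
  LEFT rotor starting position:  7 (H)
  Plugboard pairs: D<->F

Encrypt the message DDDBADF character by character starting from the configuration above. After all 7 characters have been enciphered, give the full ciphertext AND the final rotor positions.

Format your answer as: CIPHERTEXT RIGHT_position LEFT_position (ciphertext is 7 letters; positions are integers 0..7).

Answer: BHCGEHA 7 7

Derivation:
Char 1 ('D'): step: R->1, L=7; D->plug->F->R->F->L->G->refl->A->L'->C->R'->B->plug->B
Char 2 ('D'): step: R->2, L=7; D->plug->F->R->G->L->B->refl->H->L'->D->R'->H->plug->H
Char 3 ('D'): step: R->3, L=7; D->plug->F->R->E->L->F->refl->C->L'->B->R'->C->plug->C
Char 4 ('B'): step: R->4, L=7; B->plug->B->R->A->L->D->refl->E->L'->H->R'->G->plug->G
Char 5 ('A'): step: R->5, L=7; A->plug->A->R->H->L->E->refl->D->L'->A->R'->E->plug->E
Char 6 ('D'): step: R->6, L=7; D->plug->F->R->D->L->H->refl->B->L'->G->R'->H->plug->H
Char 7 ('F'): step: R->7, L=7; F->plug->D->R->E->L->F->refl->C->L'->B->R'->A->plug->A
Final: ciphertext=BHCGEHA, RIGHT=7, LEFT=7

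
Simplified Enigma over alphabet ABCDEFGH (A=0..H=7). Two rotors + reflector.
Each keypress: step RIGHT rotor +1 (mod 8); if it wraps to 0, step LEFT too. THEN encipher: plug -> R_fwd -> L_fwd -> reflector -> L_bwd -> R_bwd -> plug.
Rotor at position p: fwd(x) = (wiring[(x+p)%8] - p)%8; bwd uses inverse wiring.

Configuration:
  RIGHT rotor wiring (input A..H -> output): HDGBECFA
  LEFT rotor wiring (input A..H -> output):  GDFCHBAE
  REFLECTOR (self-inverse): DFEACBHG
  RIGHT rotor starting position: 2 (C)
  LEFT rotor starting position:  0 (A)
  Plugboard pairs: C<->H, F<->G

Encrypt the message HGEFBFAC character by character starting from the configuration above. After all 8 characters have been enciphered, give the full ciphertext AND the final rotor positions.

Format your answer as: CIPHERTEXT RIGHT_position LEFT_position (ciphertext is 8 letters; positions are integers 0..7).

Char 1 ('H'): step: R->3, L=0; H->plug->C->R->H->L->E->refl->C->L'->D->R'->H->plug->C
Char 2 ('G'): step: R->4, L=0; G->plug->F->R->H->L->E->refl->C->L'->D->R'->E->plug->E
Char 3 ('E'): step: R->5, L=0; E->plug->E->R->G->L->A->refl->D->L'->B->R'->F->plug->G
Char 4 ('F'): step: R->6, L=0; F->plug->G->R->G->L->A->refl->D->L'->B->R'->C->plug->H
Char 5 ('B'): step: R->7, L=0; B->plug->B->R->A->L->G->refl->H->L'->E->R'->C->plug->H
Char 6 ('F'): step: R->0, L->1 (L advanced); F->plug->G->R->F->L->H->refl->G->L'->D->R'->B->plug->B
Char 7 ('A'): step: R->1, L=1; A->plug->A->R->C->L->B->refl->F->L'->H->R'->G->plug->F
Char 8 ('C'): step: R->2, L=1; C->plug->H->R->B->L->E->refl->C->L'->A->R'->D->plug->D
Final: ciphertext=CEGHHBFD, RIGHT=2, LEFT=1

Answer: CEGHHBFD 2 1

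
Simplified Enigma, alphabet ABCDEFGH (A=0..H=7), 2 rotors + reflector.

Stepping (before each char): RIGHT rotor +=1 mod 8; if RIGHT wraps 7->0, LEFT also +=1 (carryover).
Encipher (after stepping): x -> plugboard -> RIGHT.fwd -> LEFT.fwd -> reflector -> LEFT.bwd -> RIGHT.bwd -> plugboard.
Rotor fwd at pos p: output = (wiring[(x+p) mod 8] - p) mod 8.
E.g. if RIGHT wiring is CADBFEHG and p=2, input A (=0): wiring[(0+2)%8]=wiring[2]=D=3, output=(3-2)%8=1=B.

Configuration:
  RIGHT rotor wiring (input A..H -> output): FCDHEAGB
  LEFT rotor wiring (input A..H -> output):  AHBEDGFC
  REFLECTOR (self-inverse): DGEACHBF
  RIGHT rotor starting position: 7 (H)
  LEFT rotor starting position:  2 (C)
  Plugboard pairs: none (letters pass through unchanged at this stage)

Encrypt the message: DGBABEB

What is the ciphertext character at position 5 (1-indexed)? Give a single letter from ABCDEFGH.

Char 1 ('D'): step: R->0, L->3 (L advanced); D->plug->D->R->H->L->G->refl->B->L'->A->R'->F->plug->F
Char 2 ('G'): step: R->1, L=3; G->plug->G->R->A->L->B->refl->G->L'->H->R'->E->plug->E
Char 3 ('B'): step: R->2, L=3; B->plug->B->R->F->L->F->refl->H->L'->E->R'->E->plug->E
Char 4 ('A'): step: R->3, L=3; A->plug->A->R->E->L->H->refl->F->L'->F->R'->C->plug->C
Char 5 ('B'): step: R->4, L=3; B->plug->B->R->E->L->H->refl->F->L'->F->R'->D->plug->D

D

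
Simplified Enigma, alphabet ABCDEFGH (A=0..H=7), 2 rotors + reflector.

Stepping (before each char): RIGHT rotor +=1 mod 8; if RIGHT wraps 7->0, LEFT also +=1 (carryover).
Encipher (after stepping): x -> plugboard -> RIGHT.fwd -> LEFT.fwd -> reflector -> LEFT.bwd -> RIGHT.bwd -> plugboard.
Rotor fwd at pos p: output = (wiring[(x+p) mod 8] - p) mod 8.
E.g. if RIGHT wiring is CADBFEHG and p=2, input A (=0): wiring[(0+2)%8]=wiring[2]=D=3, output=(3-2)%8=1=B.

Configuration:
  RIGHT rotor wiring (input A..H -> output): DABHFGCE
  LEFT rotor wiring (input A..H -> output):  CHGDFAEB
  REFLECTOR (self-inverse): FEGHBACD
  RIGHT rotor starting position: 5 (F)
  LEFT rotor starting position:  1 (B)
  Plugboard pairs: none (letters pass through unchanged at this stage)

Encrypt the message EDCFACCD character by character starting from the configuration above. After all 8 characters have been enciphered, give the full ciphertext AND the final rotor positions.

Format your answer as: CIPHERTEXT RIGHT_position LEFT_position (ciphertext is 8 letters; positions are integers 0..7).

Char 1 ('E'): step: R->6, L=1; E->plug->E->R->D->L->E->refl->B->L'->H->R'->G->plug->G
Char 2 ('D'): step: R->7, L=1; D->plug->D->R->C->L->C->refl->G->L'->A->R'->E->plug->E
Char 3 ('C'): step: R->0, L->2 (L advanced); C->plug->C->R->B->L->B->refl->E->L'->A->R'->B->plug->B
Char 4 ('F'): step: R->1, L=2; F->plug->F->R->B->L->B->refl->E->L'->A->R'->B->plug->B
Char 5 ('A'): step: R->2, L=2; A->plug->A->R->H->L->F->refl->A->L'->G->R'->H->plug->H
Char 6 ('C'): step: R->3, L=2; C->plug->C->R->D->L->G->refl->C->L'->E->R'->A->plug->A
Char 7 ('C'): step: R->4, L=2; C->plug->C->R->G->L->A->refl->F->L'->H->R'->E->plug->E
Char 8 ('D'): step: R->5, L=2; D->plug->D->R->G->L->A->refl->F->L'->H->R'->C->plug->C
Final: ciphertext=GEBBHAEC, RIGHT=5, LEFT=2

Answer: GEBBHAEC 5 2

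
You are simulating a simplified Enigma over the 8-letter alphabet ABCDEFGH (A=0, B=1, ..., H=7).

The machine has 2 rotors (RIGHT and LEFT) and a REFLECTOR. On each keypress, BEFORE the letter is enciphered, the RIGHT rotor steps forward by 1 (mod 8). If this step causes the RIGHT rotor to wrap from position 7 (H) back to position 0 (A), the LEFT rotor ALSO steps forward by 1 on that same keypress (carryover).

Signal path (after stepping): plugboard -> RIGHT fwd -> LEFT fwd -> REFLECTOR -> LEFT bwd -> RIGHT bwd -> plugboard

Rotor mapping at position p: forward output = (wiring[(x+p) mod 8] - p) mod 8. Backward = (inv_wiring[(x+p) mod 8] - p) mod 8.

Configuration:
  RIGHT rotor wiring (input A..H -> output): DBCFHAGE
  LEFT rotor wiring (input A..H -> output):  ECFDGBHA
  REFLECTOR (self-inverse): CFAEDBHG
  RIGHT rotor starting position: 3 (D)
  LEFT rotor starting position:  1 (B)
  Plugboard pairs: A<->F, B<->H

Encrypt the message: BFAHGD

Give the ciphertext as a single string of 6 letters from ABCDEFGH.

Answer: EGGCEE

Derivation:
Char 1 ('B'): step: R->4, L=1; B->plug->H->R->B->L->E->refl->D->L'->H->R'->E->plug->E
Char 2 ('F'): step: R->5, L=1; F->plug->A->R->D->L->F->refl->B->L'->A->R'->G->plug->G
Char 3 ('A'): step: R->6, L=1; A->plug->F->R->H->L->D->refl->E->L'->B->R'->G->plug->G
Char 4 ('H'): step: R->7, L=1; H->plug->B->R->E->L->A->refl->C->L'->C->R'->C->plug->C
Char 5 ('G'): step: R->0, L->2 (L advanced); G->plug->G->R->G->L->C->refl->A->L'->H->R'->E->plug->E
Char 6 ('D'): step: R->1, L=2; D->plug->D->R->G->L->C->refl->A->L'->H->R'->E->plug->E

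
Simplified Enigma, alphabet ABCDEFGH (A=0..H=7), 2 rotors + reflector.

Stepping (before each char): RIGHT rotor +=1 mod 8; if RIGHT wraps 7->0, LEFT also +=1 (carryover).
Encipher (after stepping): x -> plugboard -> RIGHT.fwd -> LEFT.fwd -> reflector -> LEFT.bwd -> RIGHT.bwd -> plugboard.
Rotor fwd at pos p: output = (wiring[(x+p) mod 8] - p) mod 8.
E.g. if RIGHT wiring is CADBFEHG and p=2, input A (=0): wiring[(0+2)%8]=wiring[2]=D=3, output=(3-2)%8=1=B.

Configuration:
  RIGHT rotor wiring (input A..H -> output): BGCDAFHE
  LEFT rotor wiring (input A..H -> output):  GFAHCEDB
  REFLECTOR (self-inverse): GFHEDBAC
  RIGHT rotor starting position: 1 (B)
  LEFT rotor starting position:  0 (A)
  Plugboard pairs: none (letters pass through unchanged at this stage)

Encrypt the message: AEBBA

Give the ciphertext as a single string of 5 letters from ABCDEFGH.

Answer: FHHAH

Derivation:
Char 1 ('A'): step: R->2, L=0; A->plug->A->R->A->L->G->refl->A->L'->C->R'->F->plug->F
Char 2 ('E'): step: R->3, L=0; E->plug->E->R->B->L->F->refl->B->L'->H->R'->H->plug->H
Char 3 ('B'): step: R->4, L=0; B->plug->B->R->B->L->F->refl->B->L'->H->R'->H->plug->H
Char 4 ('B'): step: R->5, L=0; B->plug->B->R->C->L->A->refl->G->L'->A->R'->A->plug->A
Char 5 ('A'): step: R->6, L=0; A->plug->A->R->B->L->F->refl->B->L'->H->R'->H->plug->H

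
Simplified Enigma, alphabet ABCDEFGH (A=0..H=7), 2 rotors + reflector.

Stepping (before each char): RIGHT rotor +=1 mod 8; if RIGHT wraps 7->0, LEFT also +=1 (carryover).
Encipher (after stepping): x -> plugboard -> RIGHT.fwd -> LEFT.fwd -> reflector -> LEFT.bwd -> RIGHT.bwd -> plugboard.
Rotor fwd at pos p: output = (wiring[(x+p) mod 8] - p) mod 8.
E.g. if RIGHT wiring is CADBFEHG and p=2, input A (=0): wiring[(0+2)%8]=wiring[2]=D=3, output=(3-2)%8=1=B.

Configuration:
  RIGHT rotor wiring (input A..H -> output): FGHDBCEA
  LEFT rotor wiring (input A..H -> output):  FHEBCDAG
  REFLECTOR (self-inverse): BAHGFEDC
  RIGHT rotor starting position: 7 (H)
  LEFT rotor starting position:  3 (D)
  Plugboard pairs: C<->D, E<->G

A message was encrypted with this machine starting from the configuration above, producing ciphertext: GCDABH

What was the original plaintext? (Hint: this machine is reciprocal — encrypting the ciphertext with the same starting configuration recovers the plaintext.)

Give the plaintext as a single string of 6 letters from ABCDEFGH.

Answer: CAGGCE

Derivation:
Char 1 ('G'): step: R->0, L->4 (L advanced); G->plug->E->R->B->L->H->refl->C->L'->D->R'->D->plug->C
Char 2 ('C'): step: R->1, L=4; C->plug->D->R->A->L->G->refl->D->L'->F->R'->A->plug->A
Char 3 ('D'): step: R->2, L=4; D->plug->C->R->H->L->F->refl->E->L'->C->R'->E->plug->G
Char 4 ('A'): step: R->3, L=4; A->plug->A->R->A->L->G->refl->D->L'->F->R'->E->plug->G
Char 5 ('B'): step: R->4, L=4; B->plug->B->R->G->L->A->refl->B->L'->E->R'->D->plug->C
Char 6 ('H'): step: R->5, L=4; H->plug->H->R->E->L->B->refl->A->L'->G->R'->G->plug->E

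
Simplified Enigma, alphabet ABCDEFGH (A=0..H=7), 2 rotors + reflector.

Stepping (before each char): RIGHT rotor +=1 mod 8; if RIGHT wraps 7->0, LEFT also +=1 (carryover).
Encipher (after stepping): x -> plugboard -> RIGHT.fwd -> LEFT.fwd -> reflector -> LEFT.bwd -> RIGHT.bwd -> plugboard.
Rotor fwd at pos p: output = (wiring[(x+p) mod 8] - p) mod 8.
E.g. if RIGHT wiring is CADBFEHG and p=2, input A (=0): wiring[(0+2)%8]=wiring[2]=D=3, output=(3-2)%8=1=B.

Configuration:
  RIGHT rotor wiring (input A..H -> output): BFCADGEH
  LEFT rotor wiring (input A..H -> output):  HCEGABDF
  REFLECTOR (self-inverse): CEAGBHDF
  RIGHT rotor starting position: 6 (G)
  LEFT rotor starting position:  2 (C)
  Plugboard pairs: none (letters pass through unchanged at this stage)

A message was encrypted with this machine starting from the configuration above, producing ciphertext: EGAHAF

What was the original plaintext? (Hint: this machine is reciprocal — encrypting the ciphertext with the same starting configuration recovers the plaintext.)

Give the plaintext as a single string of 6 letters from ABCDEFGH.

Char 1 ('E'): step: R->7, L=2; E->plug->E->R->B->L->E->refl->B->L'->E->R'->F->plug->F
Char 2 ('G'): step: R->0, L->3 (L advanced); G->plug->G->R->E->L->C->refl->A->L'->D->R'->E->plug->E
Char 3 ('A'): step: R->1, L=3; A->plug->A->R->E->L->C->refl->A->L'->D->R'->F->plug->F
Char 4 ('H'): step: R->2, L=3; H->plug->H->R->D->L->A->refl->C->L'->E->R'->D->plug->D
Char 5 ('A'): step: R->3, L=3; A->plug->A->R->F->L->E->refl->B->L'->H->R'->H->plug->H
Char 6 ('F'): step: R->4, L=3; F->plug->F->R->B->L->F->refl->H->L'->G->R'->G->plug->G

Answer: FEFDHG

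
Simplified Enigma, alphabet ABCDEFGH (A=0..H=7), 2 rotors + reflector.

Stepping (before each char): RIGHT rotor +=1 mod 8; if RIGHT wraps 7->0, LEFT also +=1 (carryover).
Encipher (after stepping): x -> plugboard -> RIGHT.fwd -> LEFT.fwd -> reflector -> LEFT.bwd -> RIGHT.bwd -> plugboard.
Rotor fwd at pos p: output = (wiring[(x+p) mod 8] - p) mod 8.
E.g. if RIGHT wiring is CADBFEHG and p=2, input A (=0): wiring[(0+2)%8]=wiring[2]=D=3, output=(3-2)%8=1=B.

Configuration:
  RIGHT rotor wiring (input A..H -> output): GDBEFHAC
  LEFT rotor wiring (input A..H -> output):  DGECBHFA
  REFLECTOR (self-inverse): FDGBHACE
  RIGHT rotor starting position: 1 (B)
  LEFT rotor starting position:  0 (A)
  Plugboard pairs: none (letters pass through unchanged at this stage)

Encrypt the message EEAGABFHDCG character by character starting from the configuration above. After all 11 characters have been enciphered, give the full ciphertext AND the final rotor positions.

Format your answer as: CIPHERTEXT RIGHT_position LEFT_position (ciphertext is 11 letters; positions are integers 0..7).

Char 1 ('E'): step: R->2, L=0; E->plug->E->R->G->L->F->refl->A->L'->H->R'->A->plug->A
Char 2 ('E'): step: R->3, L=0; E->plug->E->R->H->L->A->refl->F->L'->G->R'->H->plug->H
Char 3 ('A'): step: R->4, L=0; A->plug->A->R->B->L->G->refl->C->L'->D->R'->B->plug->B
Char 4 ('G'): step: R->5, L=0; G->plug->G->R->H->L->A->refl->F->L'->G->R'->E->plug->E
Char 5 ('A'): step: R->6, L=0; A->plug->A->R->C->L->E->refl->H->L'->F->R'->D->plug->D
Char 6 ('B'): step: R->7, L=0; B->plug->B->R->H->L->A->refl->F->L'->G->R'->F->plug->F
Char 7 ('F'): step: R->0, L->1 (L advanced); F->plug->F->R->H->L->C->refl->G->L'->E->R'->D->plug->D
Char 8 ('H'): step: R->1, L=1; H->plug->H->R->F->L->E->refl->H->L'->G->R'->E->plug->E
Char 9 ('D'): step: R->2, L=1; D->plug->D->R->F->L->E->refl->H->L'->G->R'->E->plug->E
Char 10 ('C'): step: R->3, L=1; C->plug->C->R->E->L->G->refl->C->L'->H->R'->E->plug->E
Char 11 ('G'): step: R->4, L=1; G->plug->G->R->F->L->E->refl->H->L'->G->R'->D->plug->D
Final: ciphertext=AHBEDFDEEED, RIGHT=4, LEFT=1

Answer: AHBEDFDEEED 4 1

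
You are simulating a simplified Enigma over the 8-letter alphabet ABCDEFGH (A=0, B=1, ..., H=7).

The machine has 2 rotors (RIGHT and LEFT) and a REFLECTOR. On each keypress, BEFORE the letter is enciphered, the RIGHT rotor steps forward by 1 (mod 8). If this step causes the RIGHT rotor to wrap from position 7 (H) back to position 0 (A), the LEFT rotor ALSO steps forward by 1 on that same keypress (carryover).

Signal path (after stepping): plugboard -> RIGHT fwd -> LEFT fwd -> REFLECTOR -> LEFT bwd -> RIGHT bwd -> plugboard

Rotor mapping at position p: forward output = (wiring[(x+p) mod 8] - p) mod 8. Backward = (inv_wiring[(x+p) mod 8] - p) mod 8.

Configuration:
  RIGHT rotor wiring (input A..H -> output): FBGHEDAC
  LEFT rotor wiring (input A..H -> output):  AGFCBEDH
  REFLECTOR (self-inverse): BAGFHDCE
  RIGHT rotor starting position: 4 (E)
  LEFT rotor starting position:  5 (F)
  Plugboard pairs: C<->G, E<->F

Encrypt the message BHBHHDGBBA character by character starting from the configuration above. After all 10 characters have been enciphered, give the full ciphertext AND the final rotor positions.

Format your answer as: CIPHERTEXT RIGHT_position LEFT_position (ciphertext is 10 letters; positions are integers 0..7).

Answer: ABADBCCCEG 6 6

Derivation:
Char 1 ('B'): step: R->5, L=5; B->plug->B->R->D->L->D->refl->F->L'->G->R'->A->plug->A
Char 2 ('H'): step: R->6, L=5; H->plug->H->R->F->L->A->refl->B->L'->E->R'->B->plug->B
Char 3 ('B'): step: R->7, L=5; B->plug->B->R->G->L->F->refl->D->L'->D->R'->A->plug->A
Char 4 ('H'): step: R->0, L->6 (L advanced); H->plug->H->R->C->L->C->refl->G->L'->H->R'->D->plug->D
Char 5 ('H'): step: R->1, L=6; H->plug->H->R->E->L->H->refl->E->L'->F->R'->B->plug->B
Char 6 ('D'): step: R->2, L=6; D->plug->D->R->B->L->B->refl->A->L'->D->R'->G->plug->C
Char 7 ('G'): step: R->3, L=6; G->plug->C->R->A->L->F->refl->D->L'->G->R'->G->plug->C
Char 8 ('B'): step: R->4, L=6; B->plug->B->R->H->L->G->refl->C->L'->C->R'->G->plug->C
Char 9 ('B'): step: R->5, L=6; B->plug->B->R->D->L->A->refl->B->L'->B->R'->F->plug->E
Char 10 ('A'): step: R->6, L=6; A->plug->A->R->C->L->C->refl->G->L'->H->R'->C->plug->G
Final: ciphertext=ABADBCCCEG, RIGHT=6, LEFT=6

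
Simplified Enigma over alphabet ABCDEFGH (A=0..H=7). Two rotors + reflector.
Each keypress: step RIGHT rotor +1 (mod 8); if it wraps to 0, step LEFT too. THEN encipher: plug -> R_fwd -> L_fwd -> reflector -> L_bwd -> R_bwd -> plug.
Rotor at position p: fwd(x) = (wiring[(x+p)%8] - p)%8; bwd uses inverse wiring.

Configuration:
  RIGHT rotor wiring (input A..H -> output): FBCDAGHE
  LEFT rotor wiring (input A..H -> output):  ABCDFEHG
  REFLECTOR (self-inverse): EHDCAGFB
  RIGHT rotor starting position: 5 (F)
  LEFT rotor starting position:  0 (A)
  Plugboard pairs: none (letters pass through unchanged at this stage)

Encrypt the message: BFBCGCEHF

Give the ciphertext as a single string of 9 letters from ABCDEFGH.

Char 1 ('B'): step: R->6, L=0; B->plug->B->R->G->L->H->refl->B->L'->B->R'->A->plug->A
Char 2 ('F'): step: R->7, L=0; F->plug->F->R->B->L->B->refl->H->L'->G->R'->B->plug->B
Char 3 ('B'): step: R->0, L->1 (L advanced); B->plug->B->R->B->L->B->refl->H->L'->H->R'->G->plug->G
Char 4 ('C'): step: R->1, L=1; C->plug->C->R->C->L->C->refl->D->L'->E->R'->H->plug->H
Char 5 ('G'): step: R->2, L=1; G->plug->G->R->D->L->E->refl->A->L'->A->R'->A->plug->A
Char 6 ('C'): step: R->3, L=1; C->plug->C->R->D->L->E->refl->A->L'->A->R'->A->plug->A
Char 7 ('E'): step: R->4, L=1; E->plug->E->R->B->L->B->refl->H->L'->H->R'->H->plug->H
Char 8 ('H'): step: R->5, L=1; H->plug->H->R->D->L->E->refl->A->L'->A->R'->D->plug->D
Char 9 ('F'): step: R->6, L=1; F->plug->F->R->F->L->G->refl->F->L'->G->R'->B->plug->B

Answer: ABGHAAHDB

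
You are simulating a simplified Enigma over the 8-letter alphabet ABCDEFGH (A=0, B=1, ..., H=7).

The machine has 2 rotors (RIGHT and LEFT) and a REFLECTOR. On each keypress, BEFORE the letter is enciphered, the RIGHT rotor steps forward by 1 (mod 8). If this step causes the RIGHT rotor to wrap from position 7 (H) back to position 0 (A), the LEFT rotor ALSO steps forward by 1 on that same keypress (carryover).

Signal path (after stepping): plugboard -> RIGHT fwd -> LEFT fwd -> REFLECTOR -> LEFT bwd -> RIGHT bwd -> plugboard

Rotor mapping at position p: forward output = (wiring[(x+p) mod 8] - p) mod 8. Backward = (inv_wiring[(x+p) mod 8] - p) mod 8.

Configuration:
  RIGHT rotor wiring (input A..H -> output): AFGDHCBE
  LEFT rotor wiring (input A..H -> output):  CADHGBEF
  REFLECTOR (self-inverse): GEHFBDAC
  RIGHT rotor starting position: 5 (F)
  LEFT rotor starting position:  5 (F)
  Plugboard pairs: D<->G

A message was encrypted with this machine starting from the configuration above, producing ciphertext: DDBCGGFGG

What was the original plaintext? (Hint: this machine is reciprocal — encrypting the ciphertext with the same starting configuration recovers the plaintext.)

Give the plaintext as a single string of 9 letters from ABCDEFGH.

Char 1 ('D'): step: R->6, L=5; D->plug->G->R->B->L->H->refl->C->L'->G->R'->B->plug->B
Char 2 ('D'): step: R->7, L=5; D->plug->G->R->D->L->F->refl->D->L'->E->R'->E->plug->E
Char 3 ('B'): step: R->0, L->6 (L advanced); B->plug->B->R->F->L->B->refl->E->L'->C->R'->F->plug->F
Char 4 ('C'): step: R->1, L=6; C->plug->C->R->C->L->E->refl->B->L'->F->R'->B->plug->B
Char 5 ('G'): step: R->2, L=6; G->plug->D->R->A->L->G->refl->A->L'->G->R'->G->plug->D
Char 6 ('G'): step: R->3, L=6; G->plug->D->R->G->L->A->refl->G->L'->A->R'->A->plug->A
Char 7 ('F'): step: R->4, L=6; F->plug->F->R->B->L->H->refl->C->L'->D->R'->A->plug->A
Char 8 ('G'): step: R->5, L=6; G->plug->D->R->D->L->C->refl->H->L'->B->R'->F->plug->F
Char 9 ('G'): step: R->6, L=6; G->plug->D->R->H->L->D->refl->F->L'->E->R'->H->plug->H

Answer: BEFBDAAFH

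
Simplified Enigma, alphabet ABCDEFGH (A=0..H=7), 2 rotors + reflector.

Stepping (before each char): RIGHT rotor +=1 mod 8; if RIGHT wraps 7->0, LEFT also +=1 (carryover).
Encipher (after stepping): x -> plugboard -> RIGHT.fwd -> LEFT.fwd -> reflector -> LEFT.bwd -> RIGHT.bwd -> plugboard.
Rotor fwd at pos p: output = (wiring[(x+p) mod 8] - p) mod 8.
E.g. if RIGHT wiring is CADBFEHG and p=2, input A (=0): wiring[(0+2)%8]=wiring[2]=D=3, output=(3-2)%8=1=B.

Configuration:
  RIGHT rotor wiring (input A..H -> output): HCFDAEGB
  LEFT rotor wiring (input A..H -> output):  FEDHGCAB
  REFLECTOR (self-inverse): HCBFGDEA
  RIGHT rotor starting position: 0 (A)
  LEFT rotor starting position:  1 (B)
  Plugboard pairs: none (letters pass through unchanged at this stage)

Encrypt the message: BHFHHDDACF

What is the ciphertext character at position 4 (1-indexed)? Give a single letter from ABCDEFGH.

Char 1 ('B'): step: R->1, L=1; B->plug->B->R->E->L->B->refl->C->L'->B->R'->A->plug->A
Char 2 ('H'): step: R->2, L=1; H->plug->H->R->A->L->D->refl->F->L'->D->R'->A->plug->A
Char 3 ('F'): step: R->3, L=1; F->plug->F->R->E->L->B->refl->C->L'->B->R'->C->plug->C
Char 4 ('H'): step: R->4, L=1; H->plug->H->R->H->L->E->refl->G->L'->C->R'->C->plug->C

C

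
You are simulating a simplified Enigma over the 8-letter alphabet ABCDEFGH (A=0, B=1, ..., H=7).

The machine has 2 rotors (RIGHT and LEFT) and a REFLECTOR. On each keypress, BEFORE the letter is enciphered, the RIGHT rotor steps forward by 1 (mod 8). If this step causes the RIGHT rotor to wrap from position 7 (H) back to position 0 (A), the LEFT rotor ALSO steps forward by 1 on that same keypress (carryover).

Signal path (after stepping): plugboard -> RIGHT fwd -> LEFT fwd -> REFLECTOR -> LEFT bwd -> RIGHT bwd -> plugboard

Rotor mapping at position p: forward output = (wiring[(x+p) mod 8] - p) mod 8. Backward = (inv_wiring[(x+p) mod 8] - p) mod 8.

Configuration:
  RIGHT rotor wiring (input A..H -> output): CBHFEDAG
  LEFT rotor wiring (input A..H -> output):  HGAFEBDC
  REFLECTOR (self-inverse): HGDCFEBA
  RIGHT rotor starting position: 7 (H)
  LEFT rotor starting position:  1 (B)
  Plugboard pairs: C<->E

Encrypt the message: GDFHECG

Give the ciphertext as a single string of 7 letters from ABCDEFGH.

Char 1 ('G'): step: R->0, L->2 (L advanced); G->plug->G->R->A->L->G->refl->B->L'->E->R'->E->plug->C
Char 2 ('D'): step: R->1, L=2; D->plug->D->R->D->L->H->refl->A->L'->F->R'->G->plug->G
Char 3 ('F'): step: R->2, L=2; F->plug->F->R->E->L->B->refl->G->L'->A->R'->G->plug->G
Char 4 ('H'): step: R->3, L=2; H->plug->H->R->E->L->B->refl->G->L'->A->R'->C->plug->E
Char 5 ('E'): step: R->4, L=2; E->plug->C->R->E->L->B->refl->G->L'->A->R'->A->plug->A
Char 6 ('C'): step: R->5, L=2; C->plug->E->R->E->L->B->refl->G->L'->A->R'->G->plug->G
Char 7 ('G'): step: R->6, L=2; G->plug->G->R->G->L->F->refl->E->L'->H->R'->F->plug->F

Answer: CGGEAGF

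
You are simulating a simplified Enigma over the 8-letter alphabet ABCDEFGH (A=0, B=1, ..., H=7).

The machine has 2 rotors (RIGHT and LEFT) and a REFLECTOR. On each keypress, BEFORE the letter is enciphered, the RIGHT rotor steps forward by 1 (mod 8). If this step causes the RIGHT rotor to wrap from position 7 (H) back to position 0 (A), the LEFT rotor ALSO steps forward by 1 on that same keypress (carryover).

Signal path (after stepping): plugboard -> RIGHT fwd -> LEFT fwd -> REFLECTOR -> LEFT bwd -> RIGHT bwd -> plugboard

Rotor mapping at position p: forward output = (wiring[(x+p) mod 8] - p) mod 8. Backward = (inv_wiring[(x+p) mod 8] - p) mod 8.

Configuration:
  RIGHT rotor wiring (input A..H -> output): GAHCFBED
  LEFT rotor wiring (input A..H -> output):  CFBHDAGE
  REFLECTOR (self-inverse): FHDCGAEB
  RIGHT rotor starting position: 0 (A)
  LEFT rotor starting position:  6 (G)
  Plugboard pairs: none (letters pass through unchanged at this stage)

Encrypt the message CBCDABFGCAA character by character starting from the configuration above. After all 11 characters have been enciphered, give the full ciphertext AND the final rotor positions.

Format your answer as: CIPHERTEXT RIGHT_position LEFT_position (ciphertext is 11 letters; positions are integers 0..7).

Answer: GHEFBHDBFEC 3 7

Derivation:
Char 1 ('C'): step: R->1, L=6; C->plug->C->R->B->L->G->refl->E->L'->C->R'->G->plug->G
Char 2 ('B'): step: R->2, L=6; B->plug->B->R->A->L->A->refl->F->L'->G->R'->H->plug->H
Char 3 ('C'): step: R->3, L=6; C->plug->C->R->G->L->F->refl->A->L'->A->R'->E->plug->E
Char 4 ('D'): step: R->4, L=6; D->plug->D->R->H->L->C->refl->D->L'->E->R'->F->plug->F
Char 5 ('A'): step: R->5, L=6; A->plug->A->R->E->L->D->refl->C->L'->H->R'->B->plug->B
Char 6 ('B'): step: R->6, L=6; B->plug->B->R->F->L->B->refl->H->L'->D->R'->H->plug->H
Char 7 ('F'): step: R->7, L=6; F->plug->F->R->G->L->F->refl->A->L'->A->R'->D->plug->D
Char 8 ('G'): step: R->0, L->7 (L advanced); G->plug->G->R->E->L->A->refl->F->L'->A->R'->B->plug->B
Char 9 ('C'): step: R->1, L=7; C->plug->C->R->B->L->D->refl->C->L'->D->R'->F->plug->F
Char 10 ('A'): step: R->2, L=7; A->plug->A->R->F->L->E->refl->G->L'->C->R'->E->plug->E
Char 11 ('A'): step: R->3, L=7; A->plug->A->R->H->L->H->refl->B->L'->G->R'->C->plug->C
Final: ciphertext=GHEFBHDBFEC, RIGHT=3, LEFT=7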